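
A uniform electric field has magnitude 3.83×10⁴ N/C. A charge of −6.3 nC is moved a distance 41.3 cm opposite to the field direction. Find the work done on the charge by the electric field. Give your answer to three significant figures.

9.97×10⁻⁵ J

The potential change for a displacement 41.3 cm opposite to the field direction is ΔV = +Ed = 1.58×10⁴ V.
W_field = −qΔV = 9.97×10⁻⁵ J.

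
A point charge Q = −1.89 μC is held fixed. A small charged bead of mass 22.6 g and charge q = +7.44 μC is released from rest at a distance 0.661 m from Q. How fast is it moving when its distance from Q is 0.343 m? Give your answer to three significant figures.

Only the electrostatic force acts, so mechanical energy is conserved: ½mv² = U₁ − U₂ = kQq(1/r₁ − 1/r₂).
U₁ − U₂ = (8.99×10⁹ N·m²/C²)(-1.89×10⁻⁶ C)(7.44×10⁻⁶ C)(1/0.661 − 1/0.343) = 0.177 J.
v = √(2·0.177/0.0226) = 3.96 m/s.

3.96 m/s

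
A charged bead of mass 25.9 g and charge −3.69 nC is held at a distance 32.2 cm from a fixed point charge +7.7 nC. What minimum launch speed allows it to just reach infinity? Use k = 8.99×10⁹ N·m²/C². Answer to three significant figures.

7.83×10⁻³ m/s

To just escape, total mechanical energy must reach zero at infinity: ½mv²_min + U = 0, so ½mv²_min = −U = |kQq|/r.
|U| = |kQq|/r = (8.99×10⁹ N·m²/C²)(7.70×10⁻⁹)(3.69×10⁻⁹)/(0.322) = 7.93×10⁻⁷ J.
v_min = √(2|U|/m) = √(2·7.93×10⁻⁷/0.0259) = 7.83×10⁻³ m/s.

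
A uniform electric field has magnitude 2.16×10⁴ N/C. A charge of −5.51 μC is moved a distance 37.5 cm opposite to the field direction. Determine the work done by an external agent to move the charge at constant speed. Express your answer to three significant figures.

The potential change for a displacement 37.5 cm opposite to the field direction is ΔV = +Ed = 8100 V.
W_ext = qΔV = -0.0446 J.

-0.0446 J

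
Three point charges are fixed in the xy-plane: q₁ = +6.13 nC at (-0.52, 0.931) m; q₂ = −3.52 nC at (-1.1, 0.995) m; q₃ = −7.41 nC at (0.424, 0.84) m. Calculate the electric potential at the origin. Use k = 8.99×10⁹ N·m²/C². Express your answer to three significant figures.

The total potential is the scalar sum of each charge's contribution, V = Σ kqᵢ/rᵢ.
Distances from the field point to each charge: r₁ = 1.07 m, r₂ = 1.48 m, r₃ = 0.941 m.
V = k[(6.13×10⁻⁹)/(1.07) + (-3.52×10⁻⁹)/(1.48) + (-7.41×10⁻⁹)/(0.941)] = -40.5 V.

-40.5 V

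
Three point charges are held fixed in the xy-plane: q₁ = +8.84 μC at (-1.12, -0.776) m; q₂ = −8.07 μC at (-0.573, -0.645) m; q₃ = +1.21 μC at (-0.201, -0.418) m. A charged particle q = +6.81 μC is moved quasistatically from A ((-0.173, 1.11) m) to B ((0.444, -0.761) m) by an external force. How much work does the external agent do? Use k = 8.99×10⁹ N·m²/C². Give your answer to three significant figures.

For quasistatic motion the external work equals the change in potential energy: W_ext = qΔV = q(V_B − V_A).
At A: distances to the source charges are 2.11 m, 1.80 m, 1.53 m; V_A = Σ kqᵢ/rᵢ = 4470 V.
At B: distances to the source charges are 1.56 m, 1.02 m, 0.731 m; V_B = Σ kqᵢ/rᵢ = -5180 V.
ΔV = V_B − V_A = -9650 V.
W_ext = qΔV = (6.81×10⁻⁶ C)(-9650 V) = -0.0657 J.

-0.0657 J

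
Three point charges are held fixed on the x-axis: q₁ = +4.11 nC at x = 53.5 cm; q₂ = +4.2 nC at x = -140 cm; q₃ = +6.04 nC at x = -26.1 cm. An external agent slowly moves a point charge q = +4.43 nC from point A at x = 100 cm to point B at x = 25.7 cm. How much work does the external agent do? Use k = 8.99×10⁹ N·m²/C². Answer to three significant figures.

5.42×10⁻⁷ J

For quasistatic motion the external work equals the change in potential energy: W_ext = qΔV = q(V_B − V_A).
At A: distances to the source charges are 0.465 m, 2.40 m, 1.26 m; V_A = Σ kqᵢ/rᵢ = 138 V.
At B: distances to the source charges are 0.278 m, 1.66 m, 0.518 m; V_B = Σ kqᵢ/rᵢ = 261 V.
ΔV = V_B − V_A = 122 V.
W_ext = qΔV = (4.43×10⁻⁹ C)(122 V) = 5.42×10⁻⁷ J.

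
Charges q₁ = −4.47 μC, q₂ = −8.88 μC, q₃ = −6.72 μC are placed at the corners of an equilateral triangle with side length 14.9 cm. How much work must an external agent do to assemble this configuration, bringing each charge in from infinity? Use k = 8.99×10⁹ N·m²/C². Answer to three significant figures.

7.81 J

The work to assemble the configuration equals its total potential energy, U = Σ kqᵢqⱼ/rᵢⱼ over all pairs.
All three pair separations equal the side length, 0.149 m.
U = (2.39) + (1.81) + (3.60) = 7.81 J.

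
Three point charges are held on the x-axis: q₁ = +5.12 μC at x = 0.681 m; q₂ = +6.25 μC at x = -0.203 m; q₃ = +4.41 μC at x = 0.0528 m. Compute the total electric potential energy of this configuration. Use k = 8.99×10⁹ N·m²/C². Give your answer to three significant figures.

1.62 J

The assembly work is the sum of pairwise potential energies, U = Σ_{i<j} kqᵢqⱼ/rᵢⱼ.
Pair separations: r₁₂ = 0.884 m, r₁₃ = 0.628 m, r₂₃ = 0.256 m.
U = (0.325) + (0.323) + (0.969) = 1.62 J.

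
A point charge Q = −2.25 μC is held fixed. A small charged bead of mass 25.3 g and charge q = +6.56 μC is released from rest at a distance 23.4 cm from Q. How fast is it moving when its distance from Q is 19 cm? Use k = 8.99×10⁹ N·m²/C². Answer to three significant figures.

3.22 m/s

Only the electrostatic force acts, so mechanical energy is conserved: ½mv² = U₁ − U₂ = kQq(1/r₁ − 1/r₂).
U₁ − U₂ = (8.99×10⁹ N·m²/C²)(-2.25×10⁻⁶ C)(6.56×10⁻⁶ C)(1/0.234 − 1/0.190) = 0.131 J.
v = √(2·0.131/0.0253) = 3.22 m/s.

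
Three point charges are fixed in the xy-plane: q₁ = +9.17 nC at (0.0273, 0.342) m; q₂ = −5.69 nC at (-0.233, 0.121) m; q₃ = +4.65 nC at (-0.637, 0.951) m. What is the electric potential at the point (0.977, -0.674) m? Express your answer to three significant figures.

The total potential is the scalar sum of each charge's contribution, V = Σ kqᵢ/rᵢ.
Distances from the field point to each charge: r₁ = 1.39 m, r₂ = 1.45 m, r₃ = 2.29 m.
V = k[(9.17×10⁻⁹)/(1.39) + (-5.69×10⁻⁹)/(1.45) + (4.65×10⁻⁹)/(2.29)] = 42.2 V.

42.2 V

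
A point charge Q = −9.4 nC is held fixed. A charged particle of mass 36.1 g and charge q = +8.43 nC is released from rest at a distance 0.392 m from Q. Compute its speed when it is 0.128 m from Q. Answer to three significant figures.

Only the electrostatic force acts, so mechanical energy is conserved: ½mv² = U₁ − U₂ = kQq(1/r₁ − 1/r₂).
U₁ − U₂ = (8.99×10⁹ N·m²/C²)(-9.40×10⁻⁹ C)(8.43×10⁻⁹ C)(1/0.392 − 1/0.128) = 3.75×10⁻⁶ J.
v = √(2·3.75×10⁻⁶/0.0361) = 0.0144 m/s.

0.0144 m/s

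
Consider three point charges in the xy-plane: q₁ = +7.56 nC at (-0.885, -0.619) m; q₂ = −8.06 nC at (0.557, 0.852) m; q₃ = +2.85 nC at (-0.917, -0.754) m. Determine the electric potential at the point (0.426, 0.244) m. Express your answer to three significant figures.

The total potential is the scalar sum of each charge's contribution, V = Σ kqᵢ/rᵢ.
Distances from the field point to each charge: r₁ = 1.57 m, r₂ = 0.622 m, r₃ = 1.67 m.
V = k[(7.56×10⁻⁹)/(1.57) + (-8.06×10⁻⁹)/(0.622) + (2.85×10⁻⁹)/(1.67)] = -57.9 V.

-57.9 V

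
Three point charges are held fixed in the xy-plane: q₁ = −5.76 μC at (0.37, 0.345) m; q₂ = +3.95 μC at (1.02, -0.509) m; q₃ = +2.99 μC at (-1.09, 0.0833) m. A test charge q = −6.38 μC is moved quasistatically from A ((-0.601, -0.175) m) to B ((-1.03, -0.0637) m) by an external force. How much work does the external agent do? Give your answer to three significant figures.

-0.815 J

For quasistatic motion the external work equals the change in potential energy: W_ext = qΔV = q(V_B − V_A).
At A: distances to the source charges are 1.10 m, 1.66 m, 0.553 m; V_A = Σ kqᵢ/rᵢ = 2.30×10⁴ V.
At B: distances to the source charges are 1.46 m, 2.10 m, 0.159 m; V_B = Σ kqᵢ/rᵢ = 1.51×10⁵ V.
ΔV = V_B − V_A = 1.28×10⁵ V.
W_ext = qΔV = (-6.38×10⁻⁶ C)(1.28×10⁵ V) = -0.815 J.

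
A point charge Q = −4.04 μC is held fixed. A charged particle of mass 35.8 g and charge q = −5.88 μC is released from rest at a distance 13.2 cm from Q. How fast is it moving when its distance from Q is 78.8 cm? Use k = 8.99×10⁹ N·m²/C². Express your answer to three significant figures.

8.67 m/s

Only the electrostatic force acts, so mechanical energy is conserved: ½mv² = U₁ − U₂ = kQq(1/r₁ − 1/r₂).
U₁ − U₂ = (8.99×10⁹ N·m²/C²)(-4.04×10⁻⁶ C)(-5.88×10⁻⁶ C)(1/0.132 − 1/0.788) = 1.35 J.
v = √(2·1.35/0.0358) = 8.67 m/s.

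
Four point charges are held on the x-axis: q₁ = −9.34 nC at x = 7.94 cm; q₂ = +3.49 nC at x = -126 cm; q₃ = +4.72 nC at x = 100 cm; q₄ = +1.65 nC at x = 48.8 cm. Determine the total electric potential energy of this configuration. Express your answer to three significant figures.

The work to assemble the configuration equals its total potential energy, U = Σ kqᵢqⱼ/rᵢⱼ over all pairs.
Pair separations: r₁₂ = 1.34 m, r₁₃ = 0.921 m, r₁₄ = 0.409 m, r₂₃ = 2.26 m, r₂₄ = 1.75 m, r₃₄ = 0.512 m.
Summing all 6 pair terms gives U = -7.56×10⁻⁷ J.

-7.56×10⁻⁷ J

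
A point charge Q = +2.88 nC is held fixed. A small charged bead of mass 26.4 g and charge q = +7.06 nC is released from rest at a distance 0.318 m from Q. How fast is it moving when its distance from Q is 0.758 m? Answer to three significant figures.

Only the electrostatic force acts, so mechanical energy is conserved: ½mv² = U₁ − U₂ = kQq(1/r₁ − 1/r₂).
U₁ − U₂ = (8.99×10⁹ N·m²/C²)(2.88×10⁻⁹ C)(7.06×10⁻⁹ C)(1/0.318 − 1/0.758) = 3.34×10⁻⁷ J.
v = √(2·3.34×10⁻⁷/0.0264) = 5.03×10⁻³ m/s.

5.03×10⁻³ m/s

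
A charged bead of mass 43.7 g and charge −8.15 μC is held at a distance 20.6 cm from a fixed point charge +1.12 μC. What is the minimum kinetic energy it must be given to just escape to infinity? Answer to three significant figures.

0.398 J

To just escape, total mechanical energy must reach zero at infinity: ½mv²_min + U = 0, so ½mv²_min = −U = |kQq|/r.
|U| = |kQq|/r = (8.99×10⁹ N·m²/C²)(1.12×10⁻⁶)(8.15×10⁻⁶)/(0.206) = 0.398 J.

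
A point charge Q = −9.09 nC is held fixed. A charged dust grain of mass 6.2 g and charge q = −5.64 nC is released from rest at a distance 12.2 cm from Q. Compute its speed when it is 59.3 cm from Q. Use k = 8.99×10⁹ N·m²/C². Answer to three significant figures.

0.0311 m/s

Only the electrostatic force acts, so mechanical energy is conserved: ½mv² = U₁ − U₂ = kQq(1/r₁ − 1/r₂).
U₁ − U₂ = (8.99×10⁹ N·m²/C²)(-9.09×10⁻⁹ C)(-5.64×10⁻⁹ C)(1/0.122 − 1/0.593) = 3.00×10⁻⁶ J.
v = √(2·3.00×10⁻⁶/6.20×10⁻³) = 0.0311 m/s.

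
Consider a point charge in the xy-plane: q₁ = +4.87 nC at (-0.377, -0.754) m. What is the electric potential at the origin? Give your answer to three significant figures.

51.9 V

Electric potential is a scalar, so the contributions from each charge add algebraically: V = Σ kqᵢ/rᵢ.
Distances from the field point to each charge: r₁ = 0.843 m.
V = k[(4.87×10⁻⁹)/(0.843)] = 51.9 V.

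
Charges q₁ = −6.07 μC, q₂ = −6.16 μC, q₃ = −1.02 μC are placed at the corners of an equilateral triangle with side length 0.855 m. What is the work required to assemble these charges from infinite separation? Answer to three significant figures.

0.524 J

The assembly work is the sum of pairwise potential energies, U = Σ_{i<j} kqᵢqⱼ/rᵢⱼ.
All three pair separations equal the side length, 0.855 m.
U = (0.393) + (0.0651) + (0.0661) = 0.524 J.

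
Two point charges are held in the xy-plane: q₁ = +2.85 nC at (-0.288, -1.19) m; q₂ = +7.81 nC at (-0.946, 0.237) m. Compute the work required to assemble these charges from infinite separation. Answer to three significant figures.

1.27×10⁻⁷ J

The assembly work is the sum of pairwise potential energies, U = Σ_{i<j} kqᵢqⱼ/rᵢⱼ.
Pair separations: r₁₂ = 1.57 m.
U = (1.27×10⁻⁷) = 1.27×10⁻⁷ J.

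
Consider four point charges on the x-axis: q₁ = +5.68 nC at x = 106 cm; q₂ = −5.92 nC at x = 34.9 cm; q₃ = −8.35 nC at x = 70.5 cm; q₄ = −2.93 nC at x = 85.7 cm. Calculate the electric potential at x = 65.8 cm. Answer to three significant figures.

-1770 V

The total potential is the scalar sum of each charge's contribution, V = Σ kqᵢ/rᵢ.
Distances from the field point to each charge: r₁ = 0.402 m, r₂ = 0.309 m, r₃ = 0.0470 m, r₄ = 0.199 m.
V = k[(5.68×10⁻⁹)/(0.402) + (-5.92×10⁻⁹)/(0.309) + (-8.35×10⁻⁹)/(0.0470) + (-2.93×10⁻⁹)/(0.199)] = -1770 V.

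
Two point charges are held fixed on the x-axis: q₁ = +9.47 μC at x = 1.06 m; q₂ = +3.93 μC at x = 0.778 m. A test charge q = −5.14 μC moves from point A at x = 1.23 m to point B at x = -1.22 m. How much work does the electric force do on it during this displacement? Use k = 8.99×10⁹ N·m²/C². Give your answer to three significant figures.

The work done by the electric force is W_field = −ΔU = −q(V_B − V_A) = q(V_A − V_B).
At A: distances to the source charges are 0.170 m, 0.452 m; V_A = Σ kqᵢ/rᵢ = 5.79×10⁵ V.
At B: distances to the source charges are 2.28 m, 2.00 m; V_B = Σ kqᵢ/rᵢ = 5.50×10⁴ V.
ΔV = V_B − V_A = -5.24×10⁵ V.
W_field = −qΔV = −(-5.14×10⁻⁶ C)(-5.24×10⁵ V) = -2.69 J.

-2.69 J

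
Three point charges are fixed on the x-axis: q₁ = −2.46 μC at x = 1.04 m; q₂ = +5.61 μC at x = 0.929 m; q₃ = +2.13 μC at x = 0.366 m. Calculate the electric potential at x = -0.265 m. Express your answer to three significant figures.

Electric potential is a scalar, so the contributions from each charge add algebraically: V = Σ kqᵢ/rᵢ.
Distances from the field point to each charge: r₁ = 1.31 m, r₂ = 1.19 m, r₃ = 0.631 m.
V = k[(-2.46×10⁻⁶)/(1.31) + (5.61×10⁻⁶)/(1.19) + (2.13×10⁻⁶)/(0.631)] = 5.56×10⁴ V.

5.56×10⁴ V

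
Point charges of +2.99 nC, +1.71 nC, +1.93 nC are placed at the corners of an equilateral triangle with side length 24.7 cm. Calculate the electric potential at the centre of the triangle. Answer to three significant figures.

Electric potential is a scalar, so the contributions from each charge add algebraically: V = Σ kqᵢ/rᵢ.
The distance from each vertex to the centroid is a/√3 = 0.143 m.
V = k[(2.99×10⁻⁹)/(0.143) + (1.71×10⁻⁹)/(0.143) + (1.93×10⁻⁹)/(0.143)] = 418 V.

418 V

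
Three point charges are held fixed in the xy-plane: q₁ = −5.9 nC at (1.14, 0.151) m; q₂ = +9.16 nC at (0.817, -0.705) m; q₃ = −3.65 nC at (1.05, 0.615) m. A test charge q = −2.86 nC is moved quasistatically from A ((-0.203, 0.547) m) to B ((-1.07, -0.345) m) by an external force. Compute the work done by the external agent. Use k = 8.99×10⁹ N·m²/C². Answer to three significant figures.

For quasistatic motion the external work equals the change in potential energy: W_ext = qΔV = q(V_B − V_A).
At A: distances to the source charges are 1.40 m, 1.61 m, 1.25 m; V_A = Σ kqᵢ/rᵢ = -13.0 V.
At B: distances to the source charges are 2.26 m, 1.92 m, 2.33 m; V_B = Σ kqᵢ/rᵢ = 5.35 V.
ΔV = V_B − V_A = 18.4 V.
W_ext = qΔV = (-2.86×10⁻⁹ C)(18.4 V) = -5.26×10⁻⁸ J.

-5.26×10⁻⁸ J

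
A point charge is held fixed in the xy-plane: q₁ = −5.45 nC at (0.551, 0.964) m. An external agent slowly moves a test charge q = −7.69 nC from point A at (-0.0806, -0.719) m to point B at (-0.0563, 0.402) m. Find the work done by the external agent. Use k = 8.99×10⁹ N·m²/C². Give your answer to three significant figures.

2.46×10⁻⁷ J

For quasistatic motion the external work equals the change in potential energy: W_ext = qΔV = q(V_B − V_A).
At A: distance to the source charge is 1.80 m; V_A = kq₁/r = -27.3 V.
At B: distance to the source charge is 0.827 m; V_B = kq₁/r = -59.2 V.
ΔV = V_B − V_A = -32.0 V.
W_ext = qΔV = (-7.69×10⁻⁹ C)(-32.0 V) = 2.46×10⁻⁷ J.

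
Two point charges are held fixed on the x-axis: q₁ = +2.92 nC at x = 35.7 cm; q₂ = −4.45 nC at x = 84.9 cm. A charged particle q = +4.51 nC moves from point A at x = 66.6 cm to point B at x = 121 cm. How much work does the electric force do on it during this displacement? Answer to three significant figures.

The work done by the electric force is W_field = −ΔU = −q(V_B − V_A) = q(V_A − V_B).
At A: distances to the source charges are 0.309 m, 0.183 m; V_A = Σ kqᵢ/rᵢ = -134 V.
At B: distances to the source charges are 0.853 m, 0.361 m; V_B = Σ kqᵢ/rᵢ = -80.0 V.
ΔV = V_B − V_A = 53.6 V.
W_field = −qΔV = −(4.51×10⁻⁹ C)(53.6 V) = -2.42×10⁻⁷ J.

-2.42×10⁻⁷ J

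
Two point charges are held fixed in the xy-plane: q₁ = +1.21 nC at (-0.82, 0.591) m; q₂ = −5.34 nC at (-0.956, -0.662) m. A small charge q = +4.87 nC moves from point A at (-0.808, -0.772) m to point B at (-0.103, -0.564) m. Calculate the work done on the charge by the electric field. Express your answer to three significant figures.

The work done by the electric force is W_field = −ΔU = −q(V_B − V_A) = q(V_A − V_B).
At A: distances to the source charges are 1.36 m, 0.184 m; V_A = Σ kqᵢ/rᵢ = -252 V.
At B: distances to the source charges are 1.36 m, 0.859 m; V_B = Σ kqᵢ/rᵢ = -47.9 V.
ΔV = V_B − V_A = 204 V.
W_field = −qΔV = −(4.87×10⁻⁹ C)(204 V) = -9.96×10⁻⁷ J.

-9.96×10⁻⁷ J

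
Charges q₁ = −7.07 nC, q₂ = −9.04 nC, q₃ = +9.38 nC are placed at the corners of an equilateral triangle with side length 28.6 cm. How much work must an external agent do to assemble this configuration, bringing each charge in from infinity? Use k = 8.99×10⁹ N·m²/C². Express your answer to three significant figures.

-2.74×10⁻⁶ J

The assembly work is the sum of pairwise potential energies, U = Σ_{i<j} kqᵢqⱼ/rᵢⱼ.
All three pair separations equal the side length, 0.286 m.
U = (2.01×10⁻⁶) + (-2.08×10⁻⁶) + (-2.67×10⁻⁶) = -2.74×10⁻⁶ J.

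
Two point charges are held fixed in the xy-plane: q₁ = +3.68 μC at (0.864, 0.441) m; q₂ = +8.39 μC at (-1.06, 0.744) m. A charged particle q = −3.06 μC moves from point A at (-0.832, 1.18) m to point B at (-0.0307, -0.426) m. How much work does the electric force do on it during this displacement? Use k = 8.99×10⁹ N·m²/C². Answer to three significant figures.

The work done by the electric force is W_field = −ΔU = −q(V_B − V_A) = q(V_A − V_B).
At A: distances to the source charges are 1.85 m, 0.492 m; V_A = Σ kqᵢ/rᵢ = 1.71×10⁵ V.
At B: distances to the source charges are 1.25 m, 1.56 m; V_B = Σ kqᵢ/rᵢ = 7.50×10⁴ V.
ΔV = V_B − V_A = -9.62×10⁴ V.
W_field = −qΔV = −(-3.06×10⁻⁶ C)(-9.62×10⁴ V) = -0.294 J.

-0.294 J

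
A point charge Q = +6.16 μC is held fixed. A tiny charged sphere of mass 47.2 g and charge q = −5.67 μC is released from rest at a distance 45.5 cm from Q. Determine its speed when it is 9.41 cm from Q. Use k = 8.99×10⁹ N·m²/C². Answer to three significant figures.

10.6 m/s

Only the electrostatic force acts, so mechanical energy is conserved: ½mv² = U₁ − U₂ = kQq(1/r₁ − 1/r₂).
U₁ − U₂ = (8.99×10⁹ N·m²/C²)(6.16×10⁻⁶ C)(-5.67×10⁻⁶ C)(1/0.455 − 1/0.0941) = 2.65 J.
v = √(2·2.65/0.0472) = 10.6 m/s.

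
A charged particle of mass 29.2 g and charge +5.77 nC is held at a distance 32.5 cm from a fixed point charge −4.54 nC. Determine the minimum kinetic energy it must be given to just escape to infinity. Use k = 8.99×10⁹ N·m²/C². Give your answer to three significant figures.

7.25×10⁻⁷ J

To just escape, total mechanical energy must reach zero at infinity: ½mv²_min + U = 0, so ½mv²_min = −U = |kQq|/r.
|U| = |kQq|/r = (8.99×10⁹ N·m²/C²)(4.54×10⁻⁹)(5.77×10⁻⁹)/(0.325) = 7.25×10⁻⁷ J.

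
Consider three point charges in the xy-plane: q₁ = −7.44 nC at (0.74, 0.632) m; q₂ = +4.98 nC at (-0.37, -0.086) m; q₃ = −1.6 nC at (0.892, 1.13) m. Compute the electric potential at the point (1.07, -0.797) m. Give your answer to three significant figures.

-25.2 V

The total potential is the scalar sum of each charge's contribution, V = Σ kqᵢ/rᵢ.
Distances from the field point to each charge: r₁ = 1.47 m, r₂ = 1.61 m, r₃ = 1.94 m.
V = k[(-7.44×10⁻⁹)/(1.47) + (4.98×10⁻⁹)/(1.61) + (-1.60×10⁻⁹)/(1.94)] = -25.2 V.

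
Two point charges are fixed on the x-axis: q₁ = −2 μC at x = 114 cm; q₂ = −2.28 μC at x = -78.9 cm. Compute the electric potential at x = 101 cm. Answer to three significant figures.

-1.50×10⁵ V

The total potential is the scalar sum of each charge's contribution, V = Σ kqᵢ/rᵢ.
Distances from the field point to each charge: r₁ = 0.130 m, r₂ = 1.80 m.
V = k[(-2.00×10⁻⁶)/(0.130) + (-2.28×10⁻⁶)/(1.80)] = -1.50×10⁵ V.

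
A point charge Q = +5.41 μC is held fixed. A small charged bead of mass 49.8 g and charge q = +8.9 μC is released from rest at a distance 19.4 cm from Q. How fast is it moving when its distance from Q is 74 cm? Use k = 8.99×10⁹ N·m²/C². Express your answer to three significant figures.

8.13 m/s

Only the electrostatic force acts, so mechanical energy is conserved: ½mv² = U₁ − U₂ = kQq(1/r₁ − 1/r₂).
U₁ − U₂ = (8.99×10⁹ N·m²/C²)(5.41×10⁻⁶ C)(8.90×10⁻⁶ C)(1/0.194 − 1/0.740) = 1.65 J.
v = √(2·1.65/0.0498) = 8.13 m/s.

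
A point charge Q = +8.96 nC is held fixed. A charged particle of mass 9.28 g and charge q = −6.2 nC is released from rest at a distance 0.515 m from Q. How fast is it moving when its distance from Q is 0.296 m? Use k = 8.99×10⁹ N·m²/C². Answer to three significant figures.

Only the electrostatic force acts, so mechanical energy is conserved: ½mv² = U₁ − U₂ = kQq(1/r₁ − 1/r₂).
U₁ − U₂ = (8.99×10⁹ N·m²/C²)(8.96×10⁻⁹ C)(-6.20×10⁻⁹ C)(1/0.515 − 1/0.296) = 7.17×10⁻⁷ J.
v = √(2·7.17×10⁻⁷/9.28×10⁻³) = 0.0124 m/s.

0.0124 m/s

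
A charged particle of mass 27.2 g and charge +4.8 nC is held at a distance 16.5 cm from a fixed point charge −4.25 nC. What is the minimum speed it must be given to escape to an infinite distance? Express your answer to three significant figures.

9.04×10⁻³ m/s

To just escape, total mechanical energy must reach zero at infinity: ½mv²_min + U = 0, so ½mv²_min = −U = |kQq|/r.
|U| = |kQq|/r = (8.99×10⁹ N·m²/C²)(4.25×10⁻⁹)(4.80×10⁻⁹)/(0.165) = 1.11×10⁻⁶ J.
v_min = √(2|U|/m) = √(2·1.11×10⁻⁶/0.0272) = 9.04×10⁻³ m/s.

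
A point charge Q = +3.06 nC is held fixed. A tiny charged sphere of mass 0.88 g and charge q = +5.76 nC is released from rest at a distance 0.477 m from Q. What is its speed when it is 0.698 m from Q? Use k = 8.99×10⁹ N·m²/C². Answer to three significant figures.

Only the electrostatic force acts, so mechanical energy is conserved: ½mv² = U₁ − U₂ = kQq(1/r₁ − 1/r₂).
U₁ − U₂ = (8.99×10⁹ N·m²/C²)(3.06×10⁻⁹ C)(5.76×10⁻⁹ C)(1/0.477 − 1/0.698) = 1.05×10⁻⁷ J.
v = √(2·1.05×10⁻⁷/8.80×10⁻⁴) = 0.0155 m/s.

0.0155 m/s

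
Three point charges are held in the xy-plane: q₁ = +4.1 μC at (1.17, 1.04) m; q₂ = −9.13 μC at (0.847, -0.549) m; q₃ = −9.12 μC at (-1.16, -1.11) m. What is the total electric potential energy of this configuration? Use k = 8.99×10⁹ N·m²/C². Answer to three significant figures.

The assembly work is the sum of pairwise potential energies, U = Σ_{i<j} kqᵢqⱼ/rᵢⱼ.
Pair separations: r₁₂ = 1.62 m, r₁₃ = 3.17 m, r₂₃ = 2.08 m.
U = (-0.208) + (-0.106) + (0.359) = 0.0456 J.

0.0456 J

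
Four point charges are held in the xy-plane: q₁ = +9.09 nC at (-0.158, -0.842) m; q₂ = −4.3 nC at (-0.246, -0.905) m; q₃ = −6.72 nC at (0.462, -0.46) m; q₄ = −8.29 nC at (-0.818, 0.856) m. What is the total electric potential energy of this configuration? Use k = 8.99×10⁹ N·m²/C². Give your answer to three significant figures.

-3.62×10⁻⁶ J

The work to assemble the configuration equals its total potential energy, U = Σ kqᵢqⱼ/rᵢⱼ over all pairs.
Pair separations: r₁₂ = 0.108 m, r₁₃ = 0.728 m, r₁₄ = 1.82 m, r₂₃ = 0.836 m, r₂₄ = 1.85 m, r₃₄ = 1.84 m.
Summing all 6 pair terms gives U = -3.62×10⁻⁶ J.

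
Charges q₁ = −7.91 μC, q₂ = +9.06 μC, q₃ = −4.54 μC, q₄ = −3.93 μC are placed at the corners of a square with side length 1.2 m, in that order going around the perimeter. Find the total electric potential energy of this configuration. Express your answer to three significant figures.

The work to assemble the configuration equals its total potential energy, U = Σ kqᵢqⱼ/rᵢⱼ over all pairs.
The four side pairs have separation 1.20 m and the two diagonal pairs 1.70 m.
Summing all 6 pair terms gives U = -0.477 J.

-0.477 J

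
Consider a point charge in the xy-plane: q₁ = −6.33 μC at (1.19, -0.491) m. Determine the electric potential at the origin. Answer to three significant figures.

Electric potential is a scalar, so the contributions from each charge add algebraically: V = Σ kqᵢ/rᵢ.
Distances from the field point to each charge: r₁ = 1.29 m.
V = k[(-6.33×10⁻⁶)/(1.29)] = -4.42×10⁴ V.

-4.42×10⁴ V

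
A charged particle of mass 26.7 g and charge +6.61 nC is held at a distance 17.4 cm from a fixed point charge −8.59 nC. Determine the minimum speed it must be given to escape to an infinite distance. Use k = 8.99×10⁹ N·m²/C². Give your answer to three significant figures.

0.0148 m/s

To just escape, total mechanical energy must reach zero at infinity: ½mv²_min + U = 0, so ½mv²_min = −U = |kQq|/r.
|U| = |kQq|/r = (8.99×10⁹ N·m²/C²)(8.59×10⁻⁹)(6.61×10⁻⁹)/(0.174) = 2.93×10⁻⁶ J.
v_min = √(2|U|/m) = √(2·2.93×10⁻⁶/0.0267) = 0.0148 m/s.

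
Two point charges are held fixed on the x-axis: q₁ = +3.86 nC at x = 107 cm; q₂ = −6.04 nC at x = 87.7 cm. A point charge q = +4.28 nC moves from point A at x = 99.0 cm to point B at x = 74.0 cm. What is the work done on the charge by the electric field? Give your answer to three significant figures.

The work done by the electric force is W_field = −ΔU = −q(V_B − V_A) = q(V_A − V_B).
At A: distances to the source charges are 0.0800 m, 0.113 m; V_A = Σ kqᵢ/rᵢ = -46.8 V.
At B: distances to the source charges are 0.330 m, 0.137 m; V_B = Σ kqᵢ/rᵢ = -291 V.
ΔV = V_B − V_A = -244 V.
W_field = −qΔV = −(4.28×10⁻⁹ C)(-244 V) = 1.05×10⁻⁶ J.

1.05×10⁻⁶ J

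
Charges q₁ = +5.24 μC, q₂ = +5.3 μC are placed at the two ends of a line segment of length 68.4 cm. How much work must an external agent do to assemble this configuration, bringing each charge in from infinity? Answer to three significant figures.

0.365 J

The assembly work is the sum of pairwise potential energies, U = Σ_{i<j} kqᵢqⱼ/rᵢⱼ.
The separation is r = 0.684 m.
U = (0.365) = 0.365 J.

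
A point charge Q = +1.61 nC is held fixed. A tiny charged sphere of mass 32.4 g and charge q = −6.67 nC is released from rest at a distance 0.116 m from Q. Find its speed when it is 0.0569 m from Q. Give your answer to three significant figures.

7.30×10⁻³ m/s

Only the electrostatic force acts, so mechanical energy is conserved: ½mv² = U₁ − U₂ = kQq(1/r₁ − 1/r₂).
U₁ − U₂ = (8.99×10⁹ N·m²/C²)(1.61×10⁻⁹ C)(-6.67×10⁻⁹ C)(1/0.116 − 1/0.0569) = 8.64×10⁻⁷ J.
v = √(2·8.64×10⁻⁷/0.0324) = 7.30×10⁻³ m/s.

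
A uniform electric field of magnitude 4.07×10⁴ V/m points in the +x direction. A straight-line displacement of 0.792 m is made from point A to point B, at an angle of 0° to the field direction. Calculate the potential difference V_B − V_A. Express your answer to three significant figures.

-3.22×10⁴ V

Only the component of displacement along E changes the potential: ΔV = −E·d·cosθ.
ΔV = −(4.07×10⁴ V/m)(0.792 m)cos0° = -3.22×10⁴ V.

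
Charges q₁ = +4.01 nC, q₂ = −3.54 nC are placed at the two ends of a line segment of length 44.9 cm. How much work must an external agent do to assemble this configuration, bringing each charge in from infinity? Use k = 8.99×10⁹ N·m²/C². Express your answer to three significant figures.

-2.84×10⁻⁷ J

The work to assemble the configuration equals its total potential energy, U = Σ kqᵢqⱼ/rᵢⱼ over all pairs.
The separation is r = 0.449 m.
U = (-2.84×10⁻⁷) = -2.84×10⁻⁷ J.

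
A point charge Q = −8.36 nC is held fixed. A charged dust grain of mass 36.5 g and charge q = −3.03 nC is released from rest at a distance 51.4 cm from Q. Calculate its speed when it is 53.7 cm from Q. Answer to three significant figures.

Only the electrostatic force acts, so mechanical energy is conserved: ½mv² = U₁ − U₂ = kQq(1/r₁ − 1/r₂).
U₁ − U₂ = (8.99×10⁹ N·m²/C²)(-8.36×10⁻⁹ C)(-3.03×10⁻⁹ C)(1/0.514 − 1/0.537) = 1.90×10⁻⁸ J.
v = √(2·1.90×10⁻⁸/0.0365) = 1.02×10⁻³ m/s.

1.02×10⁻³ m/s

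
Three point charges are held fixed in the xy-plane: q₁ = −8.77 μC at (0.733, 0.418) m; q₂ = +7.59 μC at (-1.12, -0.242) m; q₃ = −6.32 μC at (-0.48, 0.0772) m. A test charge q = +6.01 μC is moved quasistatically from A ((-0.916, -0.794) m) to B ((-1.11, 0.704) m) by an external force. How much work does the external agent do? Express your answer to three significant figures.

-0.320 J

For quasistatic motion the external work equals the change in potential energy: W_ext = qΔV = q(V_B − V_A).
At A: distances to the source charges are 2.05 m, 0.588 m, 0.974 m; V_A = Σ kqᵢ/rᵢ = 1.91×10⁴ V.
At B: distances to the source charges are 1.87 m, 0.946 m, 0.889 m; V_B = Σ kqᵢ/rᵢ = -3.41×10⁴ V.
ΔV = V_B − V_A = -5.32×10⁴ V.
W_ext = qΔV = (6.01×10⁻⁶ C)(-5.32×10⁴ V) = -0.320 J.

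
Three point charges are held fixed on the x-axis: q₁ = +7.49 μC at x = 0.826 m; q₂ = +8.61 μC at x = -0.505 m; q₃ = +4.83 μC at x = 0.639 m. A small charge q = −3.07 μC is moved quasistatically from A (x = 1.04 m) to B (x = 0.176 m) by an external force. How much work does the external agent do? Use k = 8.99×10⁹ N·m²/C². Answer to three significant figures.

For quasistatic motion the external work equals the change in potential energy: W_ext = qΔV = q(V_B − V_A).
At A: distances to the source charges are 0.214 m, 1.54 m, 0.401 m; V_A = Σ kqᵢ/rᵢ = 4.73×10⁵ V.
At B: distances to the source charges are 0.650 m, 0.681 m, 0.463 m; V_B = Σ kqᵢ/rᵢ = 3.11×10⁵ V.
ΔV = V_B − V_A = -1.62×10⁵ V.
W_ext = qΔV = (-3.07×10⁻⁶ C)(-1.62×10⁵ V) = 0.497 J.

0.497 J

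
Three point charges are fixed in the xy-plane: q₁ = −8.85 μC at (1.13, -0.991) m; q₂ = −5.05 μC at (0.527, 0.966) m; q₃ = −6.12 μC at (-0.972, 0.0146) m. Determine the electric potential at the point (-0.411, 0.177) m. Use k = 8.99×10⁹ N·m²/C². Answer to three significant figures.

-1.72×10⁵ V

The total potential is the scalar sum of each charge's contribution, V = Σ kqᵢ/rᵢ.
Distances from the field point to each charge: r₁ = 1.93 m, r₂ = 1.23 m, r₃ = 0.584 m.
V = k[(-8.85×10⁻⁶)/(1.93) + (-5.05×10⁻⁶)/(1.23) + (-6.12×10⁻⁶)/(0.584)] = -1.72×10⁵ V.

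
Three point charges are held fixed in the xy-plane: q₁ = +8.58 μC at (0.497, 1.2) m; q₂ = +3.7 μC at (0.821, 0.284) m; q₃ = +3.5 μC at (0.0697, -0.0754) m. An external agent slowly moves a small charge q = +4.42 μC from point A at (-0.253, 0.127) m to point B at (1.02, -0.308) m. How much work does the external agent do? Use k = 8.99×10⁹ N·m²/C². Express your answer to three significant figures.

-0.170 J

For quasistatic motion the external work equals the change in potential energy: W_ext = qΔV = q(V_B − V_A).
At A: distances to the source charges are 1.31 m, 1.09 m, 0.381 m; V_A = Σ kqᵢ/rᵢ = 1.72×10⁵ V.
At B: distances to the source charges are 1.60 m, 0.625 m, 0.978 m; V_B = Σ kqᵢ/rᵢ = 1.34×10⁵ V.
ΔV = V_B − V_A = -3.84×10⁴ V.
W_ext = qΔV = (4.42×10⁻⁶ C)(-3.84×10⁴ V) = -0.170 J.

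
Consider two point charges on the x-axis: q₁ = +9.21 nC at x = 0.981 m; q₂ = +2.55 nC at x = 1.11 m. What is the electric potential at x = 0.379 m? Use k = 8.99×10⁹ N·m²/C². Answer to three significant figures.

169 V

Electric potential is a scalar, so the contributions from each charge add algebraically: V = Σ kqᵢ/rᵢ.
Distances from the field point to each charge: r₁ = 0.602 m, r₂ = 0.731 m.
V = k[(9.21×10⁻⁹)/(0.602) + (2.55×10⁻⁹)/(0.731)] = 169 V.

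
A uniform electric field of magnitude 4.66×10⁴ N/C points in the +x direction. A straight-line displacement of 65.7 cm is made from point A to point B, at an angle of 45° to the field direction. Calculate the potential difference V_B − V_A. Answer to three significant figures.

-2.16×10⁴ V

Only the component of displacement along E changes the potential: ΔV = −E·d·cosθ.
ΔV = −(4.66×10⁴ V/m)(0.657 m)cos45° = -2.16×10⁴ V.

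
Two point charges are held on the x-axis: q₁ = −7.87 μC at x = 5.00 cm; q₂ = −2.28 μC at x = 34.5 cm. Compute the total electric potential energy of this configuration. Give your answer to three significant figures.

The work to assemble the configuration equals its total potential energy, U = Σ kqᵢqⱼ/rᵢⱼ over all pairs.
Pair separations: r₁₂ = 0.295 m.
U = (0.547) = 0.547 J.

0.547 J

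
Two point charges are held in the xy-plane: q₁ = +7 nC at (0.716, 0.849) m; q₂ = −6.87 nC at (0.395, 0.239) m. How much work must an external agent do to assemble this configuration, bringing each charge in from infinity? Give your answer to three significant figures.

-6.27×10⁻⁷ J

The work to assemble the configuration equals its total potential energy, U = Σ kqᵢqⱼ/rᵢⱼ over all pairs.
Pair separations: r₁₂ = 0.689 m.
U = (-6.27×10⁻⁷) = -6.27×10⁻⁷ J.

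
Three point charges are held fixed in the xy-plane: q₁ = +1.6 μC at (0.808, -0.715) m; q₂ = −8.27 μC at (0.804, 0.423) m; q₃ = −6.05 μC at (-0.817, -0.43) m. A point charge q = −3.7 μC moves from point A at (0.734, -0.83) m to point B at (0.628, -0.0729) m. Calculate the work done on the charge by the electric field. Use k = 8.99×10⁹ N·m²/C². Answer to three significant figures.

-0.623 J

The work done by the electric force is W_field = −ΔU = −q(V_B − V_A) = q(V_A − V_B).
At A: distances to the source charges are 0.137 m, 1.25 m, 1.60 m; V_A = Σ kqᵢ/rᵢ = 1.20×10⁴ V.
At B: distances to the source charges are 0.667 m, 0.526 m, 1.49 m; V_B = Σ kqᵢ/rᵢ = -1.56×10⁵ V.
ΔV = V_B − V_A = -1.68×10⁵ V.
W_field = −qΔV = −(-3.70×10⁻⁶ C)(-1.68×10⁵ V) = -0.623 J.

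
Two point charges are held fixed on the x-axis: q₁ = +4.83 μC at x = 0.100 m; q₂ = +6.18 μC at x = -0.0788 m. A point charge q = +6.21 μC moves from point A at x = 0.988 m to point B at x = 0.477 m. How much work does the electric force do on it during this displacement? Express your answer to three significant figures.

The work done by the electric force is W_field = −ΔU = −q(V_B − V_A) = q(V_A − V_B).
At A: distances to the source charges are 0.888 m, 1.07 m; V_A = Σ kqᵢ/rᵢ = 1.01×10⁵ V.
At B: distances to the source charges are 0.377 m, 0.556 m; V_B = Σ kqᵢ/rᵢ = 2.15×10⁵ V.
ΔV = V_B − V_A = 1.14×10⁵ V.
W_field = −qΔV = −(6.21×10⁻⁶ C)(1.14×10⁵ V) = -0.709 J.

-0.709 J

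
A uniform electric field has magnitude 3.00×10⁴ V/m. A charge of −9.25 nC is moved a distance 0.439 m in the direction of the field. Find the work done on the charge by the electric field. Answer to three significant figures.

-1.22×10⁻⁴ J

The potential change for a displacement 0.439 m in the direction of the field is ΔV = −Ed = -1.32×10⁴ V.
W_field = −qΔV = -1.22×10⁻⁴ J.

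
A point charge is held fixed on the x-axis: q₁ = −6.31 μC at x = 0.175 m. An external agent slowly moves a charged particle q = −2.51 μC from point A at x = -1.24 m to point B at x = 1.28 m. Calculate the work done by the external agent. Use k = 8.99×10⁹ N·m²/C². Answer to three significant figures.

For quasistatic motion the external work equals the change in potential energy: W_ext = qΔV = q(V_B − V_A).
At A: distance to the source charge is 1.42 m; V_A = kq₁/r = -4.01×10⁴ V.
At B: distance to the source charge is 1.10 m; V_B = kq₁/r = -5.13×10⁴ V.
ΔV = V_B − V_A = -1.12×10⁴ V.
W_ext = qΔV = (-2.51×10⁻⁶ C)(-1.12×10⁴ V) = 0.0282 J.

0.0282 J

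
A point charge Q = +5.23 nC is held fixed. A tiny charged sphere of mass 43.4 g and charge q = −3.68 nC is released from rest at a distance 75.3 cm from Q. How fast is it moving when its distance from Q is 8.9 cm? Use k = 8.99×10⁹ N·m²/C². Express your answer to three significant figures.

8.89×10⁻³ m/s

Only the electrostatic force acts, so mechanical energy is conserved: ½mv² = U₁ − U₂ = kQq(1/r₁ − 1/r₂).
U₁ − U₂ = (8.99×10⁹ N·m²/C²)(5.23×10⁻⁹ C)(-3.68×10⁻⁹ C)(1/0.753 − 1/0.0890) = 1.71×10⁻⁶ J.
v = √(2·1.71×10⁻⁶/0.0434) = 8.89×10⁻³ m/s.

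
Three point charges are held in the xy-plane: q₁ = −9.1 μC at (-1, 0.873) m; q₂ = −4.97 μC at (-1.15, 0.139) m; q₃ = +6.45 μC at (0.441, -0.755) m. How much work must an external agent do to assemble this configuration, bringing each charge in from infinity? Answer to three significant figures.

The assembly work is the sum of pairwise potential energies, U = Σ_{i<j} kqᵢqⱼ/rᵢⱼ.
Pair separations: r₁₂ = 0.749 m, r₁₃ = 2.17 m, r₂₃ = 1.82 m.
U = (0.543) + (-0.243) + (-0.158) = 0.142 J.

0.142 J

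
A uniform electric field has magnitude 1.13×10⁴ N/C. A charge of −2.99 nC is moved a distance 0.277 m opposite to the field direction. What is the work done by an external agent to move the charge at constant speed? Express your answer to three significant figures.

The potential change for a displacement 0.277 m opposite to the field direction is ΔV = +Ed = 3130 V.
W_ext = qΔV = -9.36×10⁻⁶ J.

-9.36×10⁻⁶ J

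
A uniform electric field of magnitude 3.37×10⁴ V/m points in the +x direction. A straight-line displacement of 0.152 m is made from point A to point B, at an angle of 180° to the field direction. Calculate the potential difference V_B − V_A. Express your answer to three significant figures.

5120 V

Only the component of displacement along E changes the potential: ΔV = −E·d·cosθ.
ΔV = −(3.37×10⁴ V/m)(0.152 m)cos180° = 5120 V.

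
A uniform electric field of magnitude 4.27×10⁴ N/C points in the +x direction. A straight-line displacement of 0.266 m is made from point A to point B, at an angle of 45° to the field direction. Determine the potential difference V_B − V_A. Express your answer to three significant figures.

-8030 V

Only the component of displacement along E changes the potential: ΔV = −E·d·cosθ.
ΔV = −(4.27×10⁴ V/m)(0.266 m)cos45° = -8030 V.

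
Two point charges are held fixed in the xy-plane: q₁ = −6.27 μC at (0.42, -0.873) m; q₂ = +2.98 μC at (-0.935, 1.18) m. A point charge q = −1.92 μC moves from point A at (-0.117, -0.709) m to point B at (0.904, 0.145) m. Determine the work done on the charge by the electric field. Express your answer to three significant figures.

The work done by the electric force is W_field = −ΔU = −q(V_B − V_A) = q(V_A − V_B).
At A: distances to the source charges are 0.561 m, 2.06 m; V_A = Σ kqᵢ/rᵢ = -8.74×10⁴ V.
At B: distances to the source charges are 1.13 m, 2.11 m; V_B = Σ kqᵢ/rᵢ = -3.73×10⁴ V.
ΔV = V_B − V_A = 5.01×10⁴ V.
W_field = −qΔV = −(-1.92×10⁻⁶ C)(5.01×10⁴ V) = 0.0961 J.

0.0961 J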